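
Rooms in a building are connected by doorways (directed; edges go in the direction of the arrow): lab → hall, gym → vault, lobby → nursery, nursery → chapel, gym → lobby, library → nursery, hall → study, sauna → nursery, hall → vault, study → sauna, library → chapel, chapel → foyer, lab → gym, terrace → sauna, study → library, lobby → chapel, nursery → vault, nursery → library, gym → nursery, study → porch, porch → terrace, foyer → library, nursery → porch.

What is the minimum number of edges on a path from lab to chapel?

3

Level 0: lab
Level 1: gym, hall
Level 2: lobby, nursery, study, vault
Level 3: chapel, library, porch, sauna
Level 4: foyer, terrace
chapel first appears at level 3.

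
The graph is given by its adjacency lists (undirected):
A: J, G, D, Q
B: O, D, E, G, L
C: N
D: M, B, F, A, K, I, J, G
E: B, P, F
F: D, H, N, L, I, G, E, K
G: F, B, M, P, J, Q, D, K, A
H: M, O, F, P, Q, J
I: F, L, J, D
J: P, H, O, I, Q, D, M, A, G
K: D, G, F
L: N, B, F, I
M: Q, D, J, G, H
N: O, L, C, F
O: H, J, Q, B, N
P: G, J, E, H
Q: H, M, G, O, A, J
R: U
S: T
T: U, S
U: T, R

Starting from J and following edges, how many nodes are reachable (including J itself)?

BFS from J visits: J, A, D, G, H, I, M, O, P, Q, B, F, K, L, N, E, C
Reachable nodes: 17 of 21 total.

17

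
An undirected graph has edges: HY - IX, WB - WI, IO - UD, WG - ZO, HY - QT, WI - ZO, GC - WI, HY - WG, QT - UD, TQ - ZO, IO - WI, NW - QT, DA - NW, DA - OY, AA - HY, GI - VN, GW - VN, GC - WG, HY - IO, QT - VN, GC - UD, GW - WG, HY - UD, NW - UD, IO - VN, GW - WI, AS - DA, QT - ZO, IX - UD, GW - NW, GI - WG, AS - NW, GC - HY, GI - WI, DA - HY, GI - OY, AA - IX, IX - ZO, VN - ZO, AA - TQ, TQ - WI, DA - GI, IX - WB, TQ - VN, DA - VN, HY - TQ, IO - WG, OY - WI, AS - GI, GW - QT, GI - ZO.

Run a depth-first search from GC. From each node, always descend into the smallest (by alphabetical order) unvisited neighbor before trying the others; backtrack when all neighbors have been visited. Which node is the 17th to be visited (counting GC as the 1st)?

Visit GC
GC → HY
HY → AA
AA → IX
IX → UD
UD → IO
IO → VN
VN → DA
DA → AS
AS → GI
GI → OY
OY → WI
WI → GW
GW → NW
NW → QT
QT → ZO
ZO → TQ
ZO → WG
WI → WB

Visit order: GC, HY, AA, IX, UD, IO, VN, DA, AS, GI, OY, WI, GW, NW, QT, ZO, TQ, WG, WB

TQ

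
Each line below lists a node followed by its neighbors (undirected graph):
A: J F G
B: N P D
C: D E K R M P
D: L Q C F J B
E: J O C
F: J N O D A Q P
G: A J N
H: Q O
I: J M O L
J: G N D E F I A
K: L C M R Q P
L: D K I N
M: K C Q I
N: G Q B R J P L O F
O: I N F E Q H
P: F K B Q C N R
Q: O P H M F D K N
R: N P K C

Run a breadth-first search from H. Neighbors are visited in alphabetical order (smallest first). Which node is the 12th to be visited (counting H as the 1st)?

C

Visit H; enqueue O, Q → queue [O, Q]
Visit O; enqueue E, F, I, N → queue [Q, E, F, I, N]
Visit Q; enqueue D, K, M, P → queue [E, F, I, N, D, K, M, P]
Visit E; enqueue C, J → queue [F, I, N, D, K, M, P, C, J]
Visit F; enqueue A → queue [I, N, D, K, M, P, C, J, A]
Visit I; enqueue L → queue [N, D, K, M, P, C, J, A, L]
Visit N; enqueue B, G, R → queue [D, K, M, P, C, J, A, L, B, G, R]
Visit D → queue [K, M, P, C, J, A, L, B, G, R]
Visit K → queue [M, P, C, J, A, L, B, G, R]
Visit M → queue [P, C, J, A, L, B, G, R]
Visit P → queue [C, J, A, L, B, G, R]
Visit C → queue [J, A, L, B, G, R]
Visit J → queue [A, L, B, G, R]
Visit A → queue [L, B, G, R]
Visit L → queue [B, G, R]
Visit B → queue [G, R]
Visit G → queue [R]
Visit R → queue []

Visit order: H, O, Q, E, F, I, N, D, K, M, P, C, J, A, L, B, G, R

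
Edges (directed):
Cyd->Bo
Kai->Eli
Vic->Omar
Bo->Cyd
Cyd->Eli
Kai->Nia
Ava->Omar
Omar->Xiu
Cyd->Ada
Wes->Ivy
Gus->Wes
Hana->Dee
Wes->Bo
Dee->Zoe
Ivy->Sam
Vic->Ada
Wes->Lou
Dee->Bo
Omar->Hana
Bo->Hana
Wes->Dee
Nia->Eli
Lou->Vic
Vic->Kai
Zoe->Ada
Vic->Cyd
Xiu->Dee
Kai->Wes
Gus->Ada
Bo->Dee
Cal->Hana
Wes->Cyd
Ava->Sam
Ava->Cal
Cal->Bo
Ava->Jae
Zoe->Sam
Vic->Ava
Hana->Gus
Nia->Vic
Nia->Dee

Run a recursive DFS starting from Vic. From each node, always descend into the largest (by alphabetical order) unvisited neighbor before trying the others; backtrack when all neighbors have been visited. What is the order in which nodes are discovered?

Visit Vic
Vic → Omar
Omar → Xiu
Xiu → Dee
Dee → Zoe
Zoe → Sam
Zoe → Ada
Dee → Bo
Bo → Hana
Hana → Gus
Gus → Wes
Wes → Lou
Wes → Ivy
Wes → Cyd
Cyd → Eli
Vic → Kai
Kai → Nia
Vic → Ava
Ava → Jae
Ava → Cal

Vic → Omar → Xiu → Dee → Zoe → Sam → Ada → Bo → Hana → Gus → Wes → Lou → Ivy → Cyd → Eli → Kai → Nia → Ava → Jae → Cal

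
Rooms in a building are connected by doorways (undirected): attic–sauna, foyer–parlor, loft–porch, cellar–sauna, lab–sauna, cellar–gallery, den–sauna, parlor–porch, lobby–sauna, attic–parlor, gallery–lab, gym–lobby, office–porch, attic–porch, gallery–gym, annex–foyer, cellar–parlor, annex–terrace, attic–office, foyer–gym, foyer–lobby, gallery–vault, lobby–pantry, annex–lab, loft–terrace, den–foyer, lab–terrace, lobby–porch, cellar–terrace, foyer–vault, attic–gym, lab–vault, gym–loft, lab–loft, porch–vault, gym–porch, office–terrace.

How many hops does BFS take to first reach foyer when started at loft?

2

Level 0: loft
Level 1: gym, lab, porch, terrace
Level 2: annex, attic, cellar, foyer, gallery, lobby, office, parlor, sauna, vault
Level 3: den, pantry
foyer first appears at level 2.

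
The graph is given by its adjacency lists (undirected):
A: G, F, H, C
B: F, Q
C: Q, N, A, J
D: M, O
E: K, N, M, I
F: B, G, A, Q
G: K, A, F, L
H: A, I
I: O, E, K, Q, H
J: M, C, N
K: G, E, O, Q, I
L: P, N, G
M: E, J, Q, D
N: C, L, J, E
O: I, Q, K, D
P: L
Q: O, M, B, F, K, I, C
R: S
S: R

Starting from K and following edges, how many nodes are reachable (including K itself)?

17

BFS from K visits: K, G, E, O, Q, I, A, F, L, N, M, D, B, C, H, P, J
Reachable nodes: 17 of 19 total.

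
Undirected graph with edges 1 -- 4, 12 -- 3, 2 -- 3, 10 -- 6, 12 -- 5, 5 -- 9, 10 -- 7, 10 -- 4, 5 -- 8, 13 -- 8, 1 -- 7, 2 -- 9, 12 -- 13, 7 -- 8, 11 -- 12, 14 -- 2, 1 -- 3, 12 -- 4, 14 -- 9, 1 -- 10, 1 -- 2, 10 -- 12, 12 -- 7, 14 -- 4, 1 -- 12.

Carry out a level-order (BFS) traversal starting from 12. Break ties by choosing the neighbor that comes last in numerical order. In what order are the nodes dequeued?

12, 13, 11, 10, 7, 5, 4, 3, 1, 8, 6, 9, 14, 2

Visit 12; enqueue 13, 11, 10, 7, 5, 4, 3, 1 → queue [13, 11, 10, 7, 5, 4, 3, 1]
Visit 13; enqueue 8 → queue [11, 10, 7, 5, 4, 3, 1, 8]
Visit 11 → queue [10, 7, 5, 4, 3, 1, 8]
Visit 10; enqueue 6 → queue [7, 5, 4, 3, 1, 8, 6]
Visit 7 → queue [5, 4, 3, 1, 8, 6]
Visit 5; enqueue 9 → queue [4, 3, 1, 8, 6, 9]
Visit 4; enqueue 14 → queue [3, 1, 8, 6, 9, 14]
Visit 3; enqueue 2 → queue [1, 8, 6, 9, 14, 2]
Visit 1 → queue [8, 6, 9, 14, 2]
Visit 8 → queue [6, 9, 14, 2]
Visit 6 → queue [9, 14, 2]
Visit 9 → queue [14, 2]
Visit 14 → queue [2]
Visit 2 → queue []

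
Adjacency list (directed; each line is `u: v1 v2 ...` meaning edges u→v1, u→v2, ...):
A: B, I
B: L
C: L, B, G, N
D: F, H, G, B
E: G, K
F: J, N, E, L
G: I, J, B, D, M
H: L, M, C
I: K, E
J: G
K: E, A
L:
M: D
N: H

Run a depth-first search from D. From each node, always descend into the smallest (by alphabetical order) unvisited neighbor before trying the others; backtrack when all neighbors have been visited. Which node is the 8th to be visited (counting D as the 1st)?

K

Visit D
D → B
B → L
D → F
F → E
E → G
G → I
I → K
K → A
G → J
G → M
F → N
N → H
H → C

Visit order: D, B, L, F, E, G, I, K, A, J, M, N, H, C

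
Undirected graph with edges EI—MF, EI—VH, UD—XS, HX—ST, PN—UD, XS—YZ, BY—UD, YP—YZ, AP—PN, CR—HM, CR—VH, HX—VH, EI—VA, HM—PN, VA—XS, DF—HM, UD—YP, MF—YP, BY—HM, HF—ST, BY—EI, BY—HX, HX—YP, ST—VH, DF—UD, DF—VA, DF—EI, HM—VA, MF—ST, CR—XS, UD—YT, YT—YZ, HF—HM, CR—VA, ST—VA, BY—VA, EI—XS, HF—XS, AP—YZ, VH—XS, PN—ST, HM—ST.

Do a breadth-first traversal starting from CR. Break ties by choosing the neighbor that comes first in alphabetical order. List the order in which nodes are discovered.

Visit CR; enqueue HM, VA, VH, XS → queue [HM, VA, VH, XS]
Visit HM; enqueue BY, DF, HF, PN, ST → queue [VA, VH, XS, BY, DF, HF, PN, ST]
Visit VA; enqueue EI → queue [VH, XS, BY, DF, HF, PN, ST, EI]
Visit VH; enqueue HX → queue [XS, BY, DF, HF, PN, ST, EI, HX]
Visit XS; enqueue UD, YZ → queue [BY, DF, HF, PN, ST, EI, HX, UD, YZ]
Visit BY → queue [DF, HF, PN, ST, EI, HX, UD, YZ]
Visit DF → queue [HF, PN, ST, EI, HX, UD, YZ]
Visit HF → queue [PN, ST, EI, HX, UD, YZ]
Visit PN; enqueue AP → queue [ST, EI, HX, UD, YZ, AP]
Visit ST; enqueue MF → queue [EI, HX, UD, YZ, AP, MF]
Visit EI → queue [HX, UD, YZ, AP, MF]
Visit HX; enqueue YP → queue [UD, YZ, AP, MF, YP]
Visit UD; enqueue YT → queue [YZ, AP, MF, YP, YT]
Visit YZ → queue [AP, MF, YP, YT]
Visit AP → queue [MF, YP, YT]
Visit MF → queue [YP, YT]
Visit YP → queue [YT]
Visit YT → queue []

CR HM VA VH XS BY DF HF PN ST EI HX UD YZ AP MF YP YT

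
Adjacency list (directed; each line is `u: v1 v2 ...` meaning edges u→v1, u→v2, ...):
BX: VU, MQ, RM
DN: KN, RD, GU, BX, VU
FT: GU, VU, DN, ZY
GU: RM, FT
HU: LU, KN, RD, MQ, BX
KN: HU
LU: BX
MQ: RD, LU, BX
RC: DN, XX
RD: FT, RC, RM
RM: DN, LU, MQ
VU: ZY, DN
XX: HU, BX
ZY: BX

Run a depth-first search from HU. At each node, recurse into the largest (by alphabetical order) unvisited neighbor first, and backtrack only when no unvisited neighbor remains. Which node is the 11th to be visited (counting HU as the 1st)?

Visit HU
HU → RD
RD → RM
RM → MQ
MQ → LU
LU → BX
BX → VU
VU → ZY
VU → DN
DN → KN
DN → GU
GU → FT
RD → RC
RC → XX

Visit order: HU, RD, RM, MQ, LU, BX, VU, ZY, DN, KN, GU, FT, RC, XX

GU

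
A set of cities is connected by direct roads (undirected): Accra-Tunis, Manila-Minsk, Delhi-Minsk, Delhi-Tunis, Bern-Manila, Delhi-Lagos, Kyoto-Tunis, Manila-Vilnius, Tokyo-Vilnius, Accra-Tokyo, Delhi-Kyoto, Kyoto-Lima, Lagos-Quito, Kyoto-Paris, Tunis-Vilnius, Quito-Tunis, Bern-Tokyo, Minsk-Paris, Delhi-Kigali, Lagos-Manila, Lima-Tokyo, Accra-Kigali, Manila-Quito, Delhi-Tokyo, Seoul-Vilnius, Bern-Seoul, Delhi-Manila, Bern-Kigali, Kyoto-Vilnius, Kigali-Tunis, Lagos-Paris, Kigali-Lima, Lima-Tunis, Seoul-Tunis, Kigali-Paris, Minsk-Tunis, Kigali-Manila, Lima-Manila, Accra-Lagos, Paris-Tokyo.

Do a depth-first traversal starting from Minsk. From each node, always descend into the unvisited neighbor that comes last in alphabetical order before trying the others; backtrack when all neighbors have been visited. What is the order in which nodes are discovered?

Minsk Tunis Vilnius Tokyo Paris Lagos Quito Manila Lima Kyoto Delhi Kigali Bern Seoul Accra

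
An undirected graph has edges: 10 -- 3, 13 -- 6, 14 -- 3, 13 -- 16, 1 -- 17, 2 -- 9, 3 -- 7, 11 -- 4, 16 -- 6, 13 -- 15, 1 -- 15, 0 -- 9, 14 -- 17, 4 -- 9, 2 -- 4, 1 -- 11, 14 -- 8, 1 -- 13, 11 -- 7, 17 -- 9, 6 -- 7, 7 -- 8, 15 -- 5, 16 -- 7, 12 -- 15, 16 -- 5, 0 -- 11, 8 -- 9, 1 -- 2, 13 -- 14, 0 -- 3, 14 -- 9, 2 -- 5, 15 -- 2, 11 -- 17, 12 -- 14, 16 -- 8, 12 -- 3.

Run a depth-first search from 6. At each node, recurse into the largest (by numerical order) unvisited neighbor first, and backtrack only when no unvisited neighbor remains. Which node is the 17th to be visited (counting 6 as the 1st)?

3

Visit 6
6 → 16
16 → 13
13 → 15
15 → 12
12 → 14
14 → 17
17 → 11
11 → 7
7 → 8
8 → 9
9 → 4
4 → 2
2 → 5
2 → 1
9 → 0
0 → 3
3 → 10

Visit order: 6, 16, 13, 15, 12, 14, 17, 11, 7, 8, 9, 4, 2, 5, 1, 0, 3, 10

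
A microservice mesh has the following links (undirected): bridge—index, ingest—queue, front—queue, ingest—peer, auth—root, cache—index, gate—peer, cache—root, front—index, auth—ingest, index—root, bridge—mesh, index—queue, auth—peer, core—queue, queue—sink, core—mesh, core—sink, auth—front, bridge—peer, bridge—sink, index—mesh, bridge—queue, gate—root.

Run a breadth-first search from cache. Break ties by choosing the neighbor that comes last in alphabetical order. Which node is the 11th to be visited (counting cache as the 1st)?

Visit cache; enqueue root, index → queue [root, index]
Visit root; enqueue gate, auth → queue [index, gate, auth]
Visit index; enqueue queue, mesh, front, bridge → queue [gate, auth, queue, mesh, front, bridge]
Visit gate; enqueue peer → queue [auth, queue, mesh, front, bridge, peer]
Visit auth; enqueue ingest → queue [queue, mesh, front, bridge, peer, ingest]
Visit queue; enqueue sink, core → queue [mesh, front, bridge, peer, ingest, sink, core]
Visit mesh → queue [front, bridge, peer, ingest, sink, core]
Visit front → queue [bridge, peer, ingest, sink, core]
Visit bridge → queue [peer, ingest, sink, core]
Visit peer → queue [ingest, sink, core]
Visit ingest → queue [sink, core]
Visit sink → queue [core]
Visit core → queue []

Visit order: cache, root, index, gate, auth, queue, mesh, front, bridge, peer, ingest, sink, core

ingest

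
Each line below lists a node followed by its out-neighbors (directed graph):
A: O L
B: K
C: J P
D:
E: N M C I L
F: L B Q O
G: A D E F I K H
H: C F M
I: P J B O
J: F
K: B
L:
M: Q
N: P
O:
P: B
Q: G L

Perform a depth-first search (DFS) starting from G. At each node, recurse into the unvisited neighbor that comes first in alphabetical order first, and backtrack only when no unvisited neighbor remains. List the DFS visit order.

Visit G
G → A
A → L
A → O
G → D
G → E
E → C
C → J
J → F
F → B
B → K
F → Q
C → P
E → I
E → M
E → N
G → H

G -> A -> L -> O -> D -> E -> C -> J -> F -> B -> K -> Q -> P -> I -> M -> N -> H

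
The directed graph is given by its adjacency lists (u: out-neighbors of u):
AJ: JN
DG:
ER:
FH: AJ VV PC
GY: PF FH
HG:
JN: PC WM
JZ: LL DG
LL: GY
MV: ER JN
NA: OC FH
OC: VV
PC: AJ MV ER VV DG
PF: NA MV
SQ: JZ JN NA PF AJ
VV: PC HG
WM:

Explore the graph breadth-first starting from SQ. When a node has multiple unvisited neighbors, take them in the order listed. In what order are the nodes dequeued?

SQ, JZ, JN, NA, PF, AJ, LL, DG, PC, WM, OC, FH, MV, GY, ER, VV, HG

Visit SQ; enqueue JZ, JN, NA, PF, AJ → queue [JZ, JN, NA, PF, AJ]
Visit JZ; enqueue LL, DG → queue [JN, NA, PF, AJ, LL, DG]
Visit JN; enqueue PC, WM → queue [NA, PF, AJ, LL, DG, PC, WM]
Visit NA; enqueue OC, FH → queue [PF, AJ, LL, DG, PC, WM, OC, FH]
Visit PF; enqueue MV → queue [AJ, LL, DG, PC, WM, OC, FH, MV]
Visit AJ → queue [LL, DG, PC, WM, OC, FH, MV]
Visit LL; enqueue GY → queue [DG, PC, WM, OC, FH, MV, GY]
Visit DG → queue [PC, WM, OC, FH, MV, GY]
Visit PC; enqueue ER, VV → queue [WM, OC, FH, MV, GY, ER, VV]
Visit WM → queue [OC, FH, MV, GY, ER, VV]
Visit OC → queue [FH, MV, GY, ER, VV]
Visit FH → queue [MV, GY, ER, VV]
Visit MV → queue [GY, ER, VV]
Visit GY → queue [ER, VV]
Visit ER → queue [VV]
Visit VV; enqueue HG → queue [HG]
Visit HG → queue []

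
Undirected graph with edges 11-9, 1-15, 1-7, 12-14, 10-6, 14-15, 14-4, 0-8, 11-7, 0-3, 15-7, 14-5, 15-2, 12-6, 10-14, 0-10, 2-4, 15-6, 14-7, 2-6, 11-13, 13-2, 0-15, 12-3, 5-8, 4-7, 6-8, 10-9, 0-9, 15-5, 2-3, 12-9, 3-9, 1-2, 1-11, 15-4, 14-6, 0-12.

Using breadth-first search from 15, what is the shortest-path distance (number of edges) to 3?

2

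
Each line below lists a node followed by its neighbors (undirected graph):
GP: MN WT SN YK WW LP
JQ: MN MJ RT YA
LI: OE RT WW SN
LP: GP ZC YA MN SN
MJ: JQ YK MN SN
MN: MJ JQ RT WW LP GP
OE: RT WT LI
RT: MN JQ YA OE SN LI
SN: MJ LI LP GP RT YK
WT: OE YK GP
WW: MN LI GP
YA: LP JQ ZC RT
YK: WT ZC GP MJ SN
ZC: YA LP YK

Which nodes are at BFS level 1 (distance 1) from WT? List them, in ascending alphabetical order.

Level 0: WT
Level 1: GP, OE, YK
Level 2: LI, LP, MJ, MN, RT, SN, WW, ZC
Level 3: JQ, YA

GP, OE, YK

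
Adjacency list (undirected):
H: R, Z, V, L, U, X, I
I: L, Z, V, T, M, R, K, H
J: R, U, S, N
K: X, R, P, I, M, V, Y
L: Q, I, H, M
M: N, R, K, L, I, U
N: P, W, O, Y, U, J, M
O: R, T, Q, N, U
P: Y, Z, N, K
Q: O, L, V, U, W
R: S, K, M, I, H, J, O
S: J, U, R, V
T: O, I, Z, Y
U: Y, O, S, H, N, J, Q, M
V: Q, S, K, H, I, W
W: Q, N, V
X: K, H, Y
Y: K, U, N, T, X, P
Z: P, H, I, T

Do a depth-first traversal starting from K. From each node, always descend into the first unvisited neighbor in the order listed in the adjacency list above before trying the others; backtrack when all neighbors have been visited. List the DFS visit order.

K → X → H → R → S → J → U → Y → N → P → Z → I → L → Q → O → T → V → W → M

Visit K
K → X
X → H
H → R
R → S
S → J
J → U
U → Y
Y → N
N → P
P → Z
Z → I
I → L
L → Q
Q → O
O → T
Q → V
V → W
L → M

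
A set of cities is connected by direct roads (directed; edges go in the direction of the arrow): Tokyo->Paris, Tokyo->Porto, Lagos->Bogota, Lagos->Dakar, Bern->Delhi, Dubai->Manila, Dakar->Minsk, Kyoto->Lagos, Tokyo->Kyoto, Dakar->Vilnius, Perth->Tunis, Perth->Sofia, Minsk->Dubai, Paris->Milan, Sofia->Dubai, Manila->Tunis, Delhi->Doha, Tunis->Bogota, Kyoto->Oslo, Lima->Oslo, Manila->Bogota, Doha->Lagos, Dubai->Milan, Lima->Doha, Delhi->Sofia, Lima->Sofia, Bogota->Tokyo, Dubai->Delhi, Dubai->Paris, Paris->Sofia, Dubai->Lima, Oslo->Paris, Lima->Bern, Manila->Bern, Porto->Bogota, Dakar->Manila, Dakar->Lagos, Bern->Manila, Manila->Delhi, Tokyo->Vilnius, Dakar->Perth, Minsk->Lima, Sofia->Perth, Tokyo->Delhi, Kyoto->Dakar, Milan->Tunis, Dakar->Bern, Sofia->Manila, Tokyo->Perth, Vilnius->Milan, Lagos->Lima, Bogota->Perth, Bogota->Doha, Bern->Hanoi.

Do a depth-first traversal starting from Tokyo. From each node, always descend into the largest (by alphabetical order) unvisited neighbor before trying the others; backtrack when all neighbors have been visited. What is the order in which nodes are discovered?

Visit Tokyo
Tokyo → Vilnius
Vilnius → Milan
Milan → Tunis
Tunis → Bogota
Bogota → Perth
Perth → Sofia
Sofia → Manila
Manila → Delhi
Delhi → Doha
Doha → Lagos
Lagos → Lima
Lima → Oslo
Oslo → Paris
Lima → Bern
Bern → Hanoi
Lagos → Dakar
Dakar → Minsk
Minsk → Dubai
Tokyo → Porto
Tokyo → Kyoto

Tokyo, Vilnius, Milan, Tunis, Bogota, Perth, Sofia, Manila, Delhi, Doha, Lagos, Lima, Oslo, Paris, Bern, Hanoi, Dakar, Minsk, Dubai, Porto, Kyoto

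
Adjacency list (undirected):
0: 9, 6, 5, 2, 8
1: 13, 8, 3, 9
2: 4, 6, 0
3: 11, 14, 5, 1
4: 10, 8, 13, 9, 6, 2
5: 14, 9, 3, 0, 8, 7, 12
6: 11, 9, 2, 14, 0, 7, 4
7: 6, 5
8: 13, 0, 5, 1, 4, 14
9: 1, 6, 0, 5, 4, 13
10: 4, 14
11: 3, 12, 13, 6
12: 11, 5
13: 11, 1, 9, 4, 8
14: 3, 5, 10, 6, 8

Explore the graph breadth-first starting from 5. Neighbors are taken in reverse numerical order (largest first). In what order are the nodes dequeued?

Visit 5; enqueue 14, 12, 9, 8, 7, 3, 0 → queue [14, 12, 9, 8, 7, 3, 0]
Visit 14; enqueue 10, 6 → queue [12, 9, 8, 7, 3, 0, 10, 6]
Visit 12; enqueue 11 → queue [9, 8, 7, 3, 0, 10, 6, 11]
Visit 9; enqueue 13, 4, 1 → queue [8, 7, 3, 0, 10, 6, 11, 13, 4, 1]
Visit 8 → queue [7, 3, 0, 10, 6, 11, 13, 4, 1]
Visit 7 → queue [3, 0, 10, 6, 11, 13, 4, 1]
Visit 3 → queue [0, 10, 6, 11, 13, 4, 1]
Visit 0; enqueue 2 → queue [10, 6, 11, 13, 4, 1, 2]
Visit 10 → queue [6, 11, 13, 4, 1, 2]
Visit 6 → queue [11, 13, 4, 1, 2]
Visit 11 → queue [13, 4, 1, 2]
Visit 13 → queue [4, 1, 2]
Visit 4 → queue [1, 2]
Visit 1 → queue [2]
Visit 2 → queue []

5 → 14 → 12 → 9 → 8 → 7 → 3 → 0 → 10 → 6 → 11 → 13 → 4 → 1 → 2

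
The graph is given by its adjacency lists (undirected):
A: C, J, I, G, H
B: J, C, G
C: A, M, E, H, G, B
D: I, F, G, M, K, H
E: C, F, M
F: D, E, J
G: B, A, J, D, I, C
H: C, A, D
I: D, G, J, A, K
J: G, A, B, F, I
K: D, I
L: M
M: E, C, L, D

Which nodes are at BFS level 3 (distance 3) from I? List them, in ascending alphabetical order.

Level 0: I
Level 1: A, D, G, J, K
Level 2: B, C, F, H, M
Level 3: E, L

E, L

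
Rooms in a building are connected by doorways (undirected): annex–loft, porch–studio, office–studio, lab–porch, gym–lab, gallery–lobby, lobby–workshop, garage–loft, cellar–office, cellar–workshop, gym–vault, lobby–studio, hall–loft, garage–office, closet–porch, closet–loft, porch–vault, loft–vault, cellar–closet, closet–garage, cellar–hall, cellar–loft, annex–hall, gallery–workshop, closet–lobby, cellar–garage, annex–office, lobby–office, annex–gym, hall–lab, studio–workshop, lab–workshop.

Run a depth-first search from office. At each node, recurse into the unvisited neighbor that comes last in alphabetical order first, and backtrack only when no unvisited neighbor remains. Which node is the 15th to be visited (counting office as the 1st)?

Visit office
office → studio
studio → workshop
workshop → lobby
lobby → gallery
lobby → closet
closet → porch
porch → vault
vault → loft
loft → hall
hall → lab
lab → gym
gym → annex
hall → cellar
cellar → garage

Visit order: office, studio, workshop, lobby, gallery, closet, porch, vault, loft, hall, lab, gym, annex, cellar, garage

garage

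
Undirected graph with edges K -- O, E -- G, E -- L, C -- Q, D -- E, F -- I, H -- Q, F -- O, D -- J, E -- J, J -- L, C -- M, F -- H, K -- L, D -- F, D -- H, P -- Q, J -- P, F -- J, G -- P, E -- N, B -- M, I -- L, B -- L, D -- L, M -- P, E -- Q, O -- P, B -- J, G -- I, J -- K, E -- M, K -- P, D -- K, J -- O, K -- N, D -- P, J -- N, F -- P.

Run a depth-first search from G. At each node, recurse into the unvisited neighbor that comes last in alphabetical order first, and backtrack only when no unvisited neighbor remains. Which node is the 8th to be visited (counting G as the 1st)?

N

Visit G
G → P
P → Q
Q → H
H → F
F → O
O → K
K → N
N → J
J → L
L → I
L → E
E → M
M → C
M → B
E → D

Visit order: G, P, Q, H, F, O, K, N, J, L, I, E, M, C, B, D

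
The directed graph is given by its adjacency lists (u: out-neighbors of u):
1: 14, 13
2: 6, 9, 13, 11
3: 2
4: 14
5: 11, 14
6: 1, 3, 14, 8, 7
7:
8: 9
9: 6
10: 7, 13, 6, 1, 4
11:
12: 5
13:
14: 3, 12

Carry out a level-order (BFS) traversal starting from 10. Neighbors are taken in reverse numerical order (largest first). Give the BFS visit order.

10, 13, 7, 6, 4, 1, 14, 8, 3, 12, 9, 2, 5, 11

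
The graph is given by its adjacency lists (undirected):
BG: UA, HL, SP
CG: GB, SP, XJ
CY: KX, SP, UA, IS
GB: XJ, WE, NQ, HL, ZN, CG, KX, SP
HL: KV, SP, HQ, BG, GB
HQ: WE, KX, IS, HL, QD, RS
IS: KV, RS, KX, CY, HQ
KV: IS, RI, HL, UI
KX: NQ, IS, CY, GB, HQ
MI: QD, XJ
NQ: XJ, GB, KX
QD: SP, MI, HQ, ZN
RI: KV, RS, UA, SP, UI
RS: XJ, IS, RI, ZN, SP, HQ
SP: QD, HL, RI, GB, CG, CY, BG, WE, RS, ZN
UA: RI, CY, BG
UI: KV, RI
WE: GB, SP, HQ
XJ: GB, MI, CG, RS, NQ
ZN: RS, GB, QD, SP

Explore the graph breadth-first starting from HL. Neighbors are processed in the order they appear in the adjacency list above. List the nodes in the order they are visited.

Visit HL; enqueue KV, SP, HQ, BG, GB → queue [KV, SP, HQ, BG, GB]
Visit KV; enqueue IS, RI, UI → queue [SP, HQ, BG, GB, IS, RI, UI]
Visit SP; enqueue QD, CG, CY, WE, RS, ZN → queue [HQ, BG, GB, IS, RI, UI, QD, CG, CY, WE, RS, ZN]
Visit HQ; enqueue KX → queue [BG, GB, IS, RI, UI, QD, CG, CY, WE, RS, ZN, KX]
Visit BG; enqueue UA → queue [GB, IS, RI, UI, QD, CG, CY, WE, RS, ZN, KX, UA]
Visit GB; enqueue XJ, NQ → queue [IS, RI, UI, QD, CG, CY, WE, RS, ZN, KX, UA, XJ, NQ]
Visit IS → queue [RI, UI, QD, CG, CY, WE, RS, ZN, KX, UA, XJ, NQ]
Visit RI → queue [UI, QD, CG, CY, WE, RS, ZN, KX, UA, XJ, NQ]
Visit UI → queue [QD, CG, CY, WE, RS, ZN, KX, UA, XJ, NQ]
Visit QD; enqueue MI → queue [CG, CY, WE, RS, ZN, KX, UA, XJ, NQ, MI]
Visit CG → queue [CY, WE, RS, ZN, KX, UA, XJ, NQ, MI]
Visit CY → queue [WE, RS, ZN, KX, UA, XJ, NQ, MI]
Visit WE → queue [RS, ZN, KX, UA, XJ, NQ, MI]
Visit RS → queue [ZN, KX, UA, XJ, NQ, MI]
Visit ZN → queue [KX, UA, XJ, NQ, MI]
Visit KX → queue [UA, XJ, NQ, MI]
Visit UA → queue [XJ, NQ, MI]
Visit XJ → queue [NQ, MI]
Visit NQ → queue [MI]
Visit MI → queue []

HL -> KV -> SP -> HQ -> BG -> GB -> IS -> RI -> UI -> QD -> CG -> CY -> WE -> RS -> ZN -> KX -> UA -> XJ -> NQ -> MI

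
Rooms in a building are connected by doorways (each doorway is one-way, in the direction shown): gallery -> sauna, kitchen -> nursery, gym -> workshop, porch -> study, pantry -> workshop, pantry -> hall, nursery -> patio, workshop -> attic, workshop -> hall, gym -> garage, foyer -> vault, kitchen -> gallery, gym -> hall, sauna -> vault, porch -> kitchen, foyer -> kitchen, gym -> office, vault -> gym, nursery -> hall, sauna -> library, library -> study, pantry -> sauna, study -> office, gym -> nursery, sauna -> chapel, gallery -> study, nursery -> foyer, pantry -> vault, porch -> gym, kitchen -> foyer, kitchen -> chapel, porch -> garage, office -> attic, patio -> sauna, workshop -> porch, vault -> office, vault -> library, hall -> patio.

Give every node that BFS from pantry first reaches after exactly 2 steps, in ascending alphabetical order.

attic, chapel, gym, library, office, patio, porch

Level 0: pantry
Level 1: hall, sauna, vault, workshop
Level 2: attic, chapel, gym, library, office, patio, porch
Level 3: garage, kitchen, nursery, study
Level 4: foyer, gallery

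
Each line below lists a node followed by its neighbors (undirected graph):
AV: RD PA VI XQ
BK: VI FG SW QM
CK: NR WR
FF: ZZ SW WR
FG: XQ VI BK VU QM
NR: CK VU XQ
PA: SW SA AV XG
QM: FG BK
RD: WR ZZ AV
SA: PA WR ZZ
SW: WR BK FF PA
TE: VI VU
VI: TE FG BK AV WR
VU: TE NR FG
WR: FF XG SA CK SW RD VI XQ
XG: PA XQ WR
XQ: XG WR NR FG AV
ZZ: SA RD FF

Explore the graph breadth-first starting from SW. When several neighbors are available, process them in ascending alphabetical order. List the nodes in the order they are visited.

SW, BK, FF, PA, WR, FG, QM, VI, ZZ, AV, SA, XG, CK, RD, XQ, VU, TE, NR

Visit SW; enqueue BK, FF, PA, WR → queue [BK, FF, PA, WR]
Visit BK; enqueue FG, QM, VI → queue [FF, PA, WR, FG, QM, VI]
Visit FF; enqueue ZZ → queue [PA, WR, FG, QM, VI, ZZ]
Visit PA; enqueue AV, SA, XG → queue [WR, FG, QM, VI, ZZ, AV, SA, XG]
Visit WR; enqueue CK, RD, XQ → queue [FG, QM, VI, ZZ, AV, SA, XG, CK, RD, XQ]
Visit FG; enqueue VU → queue [QM, VI, ZZ, AV, SA, XG, CK, RD, XQ, VU]
Visit QM → queue [VI, ZZ, AV, SA, XG, CK, RD, XQ, VU]
Visit VI; enqueue TE → queue [ZZ, AV, SA, XG, CK, RD, XQ, VU, TE]
Visit ZZ → queue [AV, SA, XG, CK, RD, XQ, VU, TE]
Visit AV → queue [SA, XG, CK, RD, XQ, VU, TE]
Visit SA → queue [XG, CK, RD, XQ, VU, TE]
Visit XG → queue [CK, RD, XQ, VU, TE]
Visit CK; enqueue NR → queue [RD, XQ, VU, TE, NR]
Visit RD → queue [XQ, VU, TE, NR]
Visit XQ → queue [VU, TE, NR]
Visit VU → queue [TE, NR]
Visit TE → queue [NR]
Visit NR → queue []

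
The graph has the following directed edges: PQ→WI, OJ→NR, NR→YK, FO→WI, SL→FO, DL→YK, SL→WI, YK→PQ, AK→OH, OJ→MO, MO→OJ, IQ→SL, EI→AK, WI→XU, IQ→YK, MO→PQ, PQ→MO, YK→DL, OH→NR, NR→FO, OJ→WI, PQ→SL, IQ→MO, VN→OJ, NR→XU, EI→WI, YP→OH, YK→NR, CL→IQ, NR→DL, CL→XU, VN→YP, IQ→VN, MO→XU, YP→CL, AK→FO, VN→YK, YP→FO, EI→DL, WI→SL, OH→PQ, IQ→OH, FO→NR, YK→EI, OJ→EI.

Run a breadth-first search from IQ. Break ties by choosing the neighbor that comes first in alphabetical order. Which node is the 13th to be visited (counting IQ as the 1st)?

YP

Visit IQ; enqueue MO, OH, SL, VN, YK → queue [MO, OH, SL, VN, YK]
Visit MO; enqueue OJ, PQ, XU → queue [OH, SL, VN, YK, OJ, PQ, XU]
Visit OH; enqueue NR → queue [SL, VN, YK, OJ, PQ, XU, NR]
Visit SL; enqueue FO, WI → queue [VN, YK, OJ, PQ, XU, NR, FO, WI]
Visit VN; enqueue YP → queue [YK, OJ, PQ, XU, NR, FO, WI, YP]
Visit YK; enqueue DL, EI → queue [OJ, PQ, XU, NR, FO, WI, YP, DL, EI]
Visit OJ → queue [PQ, XU, NR, FO, WI, YP, DL, EI]
Visit PQ → queue [XU, NR, FO, WI, YP, DL, EI]
Visit XU → queue [NR, FO, WI, YP, DL, EI]
Visit NR → queue [FO, WI, YP, DL, EI]
Visit FO → queue [WI, YP, DL, EI]
Visit WI → queue [YP, DL, EI]
Visit YP; enqueue CL → queue [DL, EI, CL]
Visit DL → queue [EI, CL]
Visit EI; enqueue AK → queue [CL, AK]
Visit CL → queue [AK]
Visit AK → queue []

Visit order: IQ, MO, OH, SL, VN, YK, OJ, PQ, XU, NR, FO, WI, YP, DL, EI, CL, AK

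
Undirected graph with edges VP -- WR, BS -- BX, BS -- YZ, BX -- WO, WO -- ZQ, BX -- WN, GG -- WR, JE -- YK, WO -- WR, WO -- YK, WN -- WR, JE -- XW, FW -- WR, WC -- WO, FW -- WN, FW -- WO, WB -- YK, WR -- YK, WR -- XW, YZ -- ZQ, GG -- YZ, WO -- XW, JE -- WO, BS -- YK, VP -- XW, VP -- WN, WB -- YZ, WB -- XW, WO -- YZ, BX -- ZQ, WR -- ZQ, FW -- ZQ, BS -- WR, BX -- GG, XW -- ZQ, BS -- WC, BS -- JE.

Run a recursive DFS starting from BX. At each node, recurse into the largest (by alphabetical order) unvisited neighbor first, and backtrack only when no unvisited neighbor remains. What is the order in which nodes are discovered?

BX, ZQ, YZ, WO, YK, WR, XW, WB, VP, WN, FW, JE, BS, WC, GG

Visit BX
BX → ZQ
ZQ → YZ
YZ → WO
WO → YK
YK → WR
WR → XW
XW → WB
XW → VP
VP → WN
WN → FW
XW → JE
JE → BS
BS → WC
WR → GG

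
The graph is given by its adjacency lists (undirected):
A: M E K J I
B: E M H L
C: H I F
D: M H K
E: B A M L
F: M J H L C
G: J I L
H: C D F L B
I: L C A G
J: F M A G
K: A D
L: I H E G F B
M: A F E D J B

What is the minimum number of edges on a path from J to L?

Level 0: J
Level 1: A, F, G, M
Level 2: B, C, D, E, H, I, K, L
L first appears at level 2.

2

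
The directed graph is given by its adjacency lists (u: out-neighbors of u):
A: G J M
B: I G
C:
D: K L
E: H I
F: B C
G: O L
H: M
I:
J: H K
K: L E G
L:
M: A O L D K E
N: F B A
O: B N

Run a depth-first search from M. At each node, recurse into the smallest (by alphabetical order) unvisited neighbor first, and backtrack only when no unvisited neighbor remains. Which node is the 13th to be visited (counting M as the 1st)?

K

Visit M
M → A
A → G
G → L
G → O
O → B
B → I
O → N
N → F
F → C
A → J
J → H
J → K
K → E
M → D

Visit order: M, A, G, L, O, B, I, N, F, C, J, H, K, E, D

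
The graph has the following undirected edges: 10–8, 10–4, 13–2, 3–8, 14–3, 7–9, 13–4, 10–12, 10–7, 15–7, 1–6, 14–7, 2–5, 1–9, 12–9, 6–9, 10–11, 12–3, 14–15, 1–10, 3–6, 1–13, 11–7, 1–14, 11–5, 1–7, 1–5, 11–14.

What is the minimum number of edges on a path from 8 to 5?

Level 0: 8
Level 1: 3, 10
Level 2: 1, 4, 6, 7, 11, 12, 14
Level 3: 5, 9, 13, 15
Level 4: 2
5 first appears at level 3.

3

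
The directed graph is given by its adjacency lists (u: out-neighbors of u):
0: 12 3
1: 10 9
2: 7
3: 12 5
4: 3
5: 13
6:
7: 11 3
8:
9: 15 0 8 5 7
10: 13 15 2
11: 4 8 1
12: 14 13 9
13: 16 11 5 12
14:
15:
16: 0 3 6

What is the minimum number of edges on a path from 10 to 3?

3

Level 0: 10
Level 1: 2, 13, 15
Level 2: 5, 7, 11, 12, 16
Level 3: 0, 1, 3, 4, 6, 8, 9, 14
3 first appears at level 3.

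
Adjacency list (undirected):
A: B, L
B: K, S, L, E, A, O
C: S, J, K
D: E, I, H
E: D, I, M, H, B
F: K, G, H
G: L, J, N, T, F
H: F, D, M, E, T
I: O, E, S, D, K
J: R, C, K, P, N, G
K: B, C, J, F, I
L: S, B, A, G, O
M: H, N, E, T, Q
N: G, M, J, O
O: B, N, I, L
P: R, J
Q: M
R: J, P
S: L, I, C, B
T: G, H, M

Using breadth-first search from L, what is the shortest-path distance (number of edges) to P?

Level 0: L
Level 1: A, B, G, O, S
Level 2: C, E, F, I, J, K, N, T
Level 3: D, H, M, P, R
Level 4: Q
P first appears at level 3.

3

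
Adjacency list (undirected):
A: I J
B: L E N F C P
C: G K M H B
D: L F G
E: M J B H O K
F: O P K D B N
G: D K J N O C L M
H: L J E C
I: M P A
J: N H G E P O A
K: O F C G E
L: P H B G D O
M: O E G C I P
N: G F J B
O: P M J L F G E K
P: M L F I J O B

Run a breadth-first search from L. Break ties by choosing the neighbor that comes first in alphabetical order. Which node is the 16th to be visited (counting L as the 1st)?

A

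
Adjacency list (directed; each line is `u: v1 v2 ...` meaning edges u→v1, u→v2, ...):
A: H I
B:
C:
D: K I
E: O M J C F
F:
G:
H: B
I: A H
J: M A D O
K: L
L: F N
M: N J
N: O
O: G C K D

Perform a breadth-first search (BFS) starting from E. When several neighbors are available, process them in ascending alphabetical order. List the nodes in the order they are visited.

E → C → F → J → M → O → A → D → N → G → K → H → I → L → B

Visit E; enqueue C, F, J, M, O → queue [C, F, J, M, O]
Visit C → queue [F, J, M, O]
Visit F → queue [J, M, O]
Visit J; enqueue A, D → queue [M, O, A, D]
Visit M; enqueue N → queue [O, A, D, N]
Visit O; enqueue G, K → queue [A, D, N, G, K]
Visit A; enqueue H, I → queue [D, N, G, K, H, I]
Visit D → queue [N, G, K, H, I]
Visit N → queue [G, K, H, I]
Visit G → queue [K, H, I]
Visit K; enqueue L → queue [H, I, L]
Visit H; enqueue B → queue [I, L, B]
Visit I → queue [L, B]
Visit L → queue [B]
Visit B → queue []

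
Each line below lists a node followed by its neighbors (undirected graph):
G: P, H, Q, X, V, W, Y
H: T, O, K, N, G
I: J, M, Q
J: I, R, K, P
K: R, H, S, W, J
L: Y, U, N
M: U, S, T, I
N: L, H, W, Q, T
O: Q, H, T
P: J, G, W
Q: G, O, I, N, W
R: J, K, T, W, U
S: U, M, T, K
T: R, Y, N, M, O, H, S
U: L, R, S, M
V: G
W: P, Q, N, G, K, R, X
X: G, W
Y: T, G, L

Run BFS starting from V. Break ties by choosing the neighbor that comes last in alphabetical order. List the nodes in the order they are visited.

V, G, Y, X, W, Q, P, H, T, L, R, N, K, O, I, J, S, M, U

Visit V; enqueue G → queue [G]
Visit G; enqueue Y, X, W, Q, P, H → queue [Y, X, W, Q, P, H]
Visit Y; enqueue T, L → queue [X, W, Q, P, H, T, L]
Visit X → queue [W, Q, P, H, T, L]
Visit W; enqueue R, N, K → queue [Q, P, H, T, L, R, N, K]
Visit Q; enqueue O, I → queue [P, H, T, L, R, N, K, O, I]
Visit P; enqueue J → queue [H, T, L, R, N, K, O, I, J]
Visit H → queue [T, L, R, N, K, O, I, J]
Visit T; enqueue S, M → queue [L, R, N, K, O, I, J, S, M]
Visit L; enqueue U → queue [R, N, K, O, I, J, S, M, U]
Visit R → queue [N, K, O, I, J, S, M, U]
Visit N → queue [K, O, I, J, S, M, U]
Visit K → queue [O, I, J, S, M, U]
Visit O → queue [I, J, S, M, U]
Visit I → queue [J, S, M, U]
Visit J → queue [S, M, U]
Visit S → queue [M, U]
Visit M → queue [U]
Visit U → queue []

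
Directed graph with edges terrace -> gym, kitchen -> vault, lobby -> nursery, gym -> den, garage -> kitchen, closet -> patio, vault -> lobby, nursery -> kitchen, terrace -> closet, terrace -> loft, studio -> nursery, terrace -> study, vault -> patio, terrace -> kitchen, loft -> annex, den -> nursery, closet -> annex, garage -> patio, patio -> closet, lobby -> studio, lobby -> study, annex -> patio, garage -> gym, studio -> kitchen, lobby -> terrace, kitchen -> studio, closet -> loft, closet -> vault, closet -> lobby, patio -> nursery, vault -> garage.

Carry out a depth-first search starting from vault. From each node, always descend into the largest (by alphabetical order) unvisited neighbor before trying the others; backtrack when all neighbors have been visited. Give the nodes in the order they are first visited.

vault -> patio -> nursery -> kitchen -> studio -> closet -> loft -> annex -> lobby -> terrace -> study -> gym -> den -> garage

Visit vault
vault → patio
patio → nursery
nursery → kitchen
kitchen → studio
patio → closet
closet → loft
loft → annex
closet → lobby
lobby → terrace
terrace → study
terrace → gym
gym → den
vault → garage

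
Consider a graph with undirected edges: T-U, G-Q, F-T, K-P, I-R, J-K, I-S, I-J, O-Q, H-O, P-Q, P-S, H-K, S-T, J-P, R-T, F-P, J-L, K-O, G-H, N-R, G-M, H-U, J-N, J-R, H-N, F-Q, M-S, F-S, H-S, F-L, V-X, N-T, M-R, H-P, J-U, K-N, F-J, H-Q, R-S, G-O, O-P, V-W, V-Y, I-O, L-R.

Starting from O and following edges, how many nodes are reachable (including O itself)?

16

BFS from O visits: O, Q, P, K, I, H, G, F, S, J, N, R, U, M, T, L
Reachable nodes: 16 of 20 total.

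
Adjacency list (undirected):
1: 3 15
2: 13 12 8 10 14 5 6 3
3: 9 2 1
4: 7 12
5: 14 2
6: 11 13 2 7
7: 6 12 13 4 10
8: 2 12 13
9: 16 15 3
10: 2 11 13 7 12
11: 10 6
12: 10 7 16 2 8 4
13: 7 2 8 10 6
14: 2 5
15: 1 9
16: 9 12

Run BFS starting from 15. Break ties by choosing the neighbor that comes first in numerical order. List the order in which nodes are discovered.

Visit 15; enqueue 1, 9 → queue [1, 9]
Visit 1; enqueue 3 → queue [9, 3]
Visit 9; enqueue 16 → queue [3, 16]
Visit 3; enqueue 2 → queue [16, 2]
Visit 16; enqueue 12 → queue [2, 12]
Visit 2; enqueue 5, 6, 8, 10, 13, 14 → queue [12, 5, 6, 8, 10, 13, 14]
Visit 12; enqueue 4, 7 → queue [5, 6, 8, 10, 13, 14, 4, 7]
Visit 5 → queue [6, 8, 10, 13, 14, 4, 7]
Visit 6; enqueue 11 → queue [8, 10, 13, 14, 4, 7, 11]
Visit 8 → queue [10, 13, 14, 4, 7, 11]
Visit 10 → queue [13, 14, 4, 7, 11]
Visit 13 → queue [14, 4, 7, 11]
Visit 14 → queue [4, 7, 11]
Visit 4 → queue [7, 11]
Visit 7 → queue [11]
Visit 11 → queue []

15 → 1 → 9 → 3 → 16 → 2 → 12 → 5 → 6 → 8 → 10 → 13 → 14 → 4 → 7 → 11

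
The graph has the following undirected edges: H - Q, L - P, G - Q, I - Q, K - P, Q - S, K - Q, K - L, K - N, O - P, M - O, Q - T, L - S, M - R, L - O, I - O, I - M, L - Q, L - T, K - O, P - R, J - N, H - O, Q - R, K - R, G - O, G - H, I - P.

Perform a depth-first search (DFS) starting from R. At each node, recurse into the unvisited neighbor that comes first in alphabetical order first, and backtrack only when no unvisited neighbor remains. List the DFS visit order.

Visit R
R → K
K → L
L → O
O → G
G → H
H → Q
Q → I
I → M
I → P
Q → S
Q → T
K → N
N → J

R, K, L, O, G, H, Q, I, M, P, S, T, N, J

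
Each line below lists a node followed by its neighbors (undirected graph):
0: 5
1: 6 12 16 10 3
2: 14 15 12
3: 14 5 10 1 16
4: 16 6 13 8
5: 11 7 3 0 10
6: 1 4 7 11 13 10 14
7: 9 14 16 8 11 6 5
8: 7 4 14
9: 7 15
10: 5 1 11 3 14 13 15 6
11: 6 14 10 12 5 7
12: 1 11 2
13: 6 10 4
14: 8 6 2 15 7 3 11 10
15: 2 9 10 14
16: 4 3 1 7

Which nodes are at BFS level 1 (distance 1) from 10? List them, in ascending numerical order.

Level 0: 10
Level 1: 1, 3, 5, 6, 11, 13, 14, 15
Level 2: 0, 2, 4, 7, 8, 9, 12, 16

1, 3, 5, 6, 11, 13, 14, 15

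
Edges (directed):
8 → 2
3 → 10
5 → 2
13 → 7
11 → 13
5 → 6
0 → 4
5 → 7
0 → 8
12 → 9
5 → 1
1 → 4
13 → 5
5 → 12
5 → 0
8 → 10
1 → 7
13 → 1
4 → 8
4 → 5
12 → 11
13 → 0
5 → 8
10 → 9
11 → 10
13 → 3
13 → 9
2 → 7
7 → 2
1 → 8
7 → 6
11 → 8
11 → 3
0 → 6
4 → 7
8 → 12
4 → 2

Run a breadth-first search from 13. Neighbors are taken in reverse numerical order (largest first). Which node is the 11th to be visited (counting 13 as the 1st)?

Visit 13; enqueue 9, 7, 5, 3, 1, 0 → queue [9, 7, 5, 3, 1, 0]
Visit 9 → queue [7, 5, 3, 1, 0]
Visit 7; enqueue 6, 2 → queue [5, 3, 1, 0, 6, 2]
Visit 5; enqueue 12, 8 → queue [3, 1, 0, 6, 2, 12, 8]
Visit 3; enqueue 10 → queue [1, 0, 6, 2, 12, 8, 10]
Visit 1; enqueue 4 → queue [0, 6, 2, 12, 8, 10, 4]
Visit 0 → queue [6, 2, 12, 8, 10, 4]
Visit 6 → queue [2, 12, 8, 10, 4]
Visit 2 → queue [12, 8, 10, 4]
Visit 12; enqueue 11 → queue [8, 10, 4, 11]
Visit 8 → queue [10, 4, 11]
Visit 10 → queue [4, 11]
Visit 4 → queue [11]
Visit 11 → queue []

Visit order: 13, 9, 7, 5, 3, 1, 0, 6, 2, 12, 8, 10, 4, 11

8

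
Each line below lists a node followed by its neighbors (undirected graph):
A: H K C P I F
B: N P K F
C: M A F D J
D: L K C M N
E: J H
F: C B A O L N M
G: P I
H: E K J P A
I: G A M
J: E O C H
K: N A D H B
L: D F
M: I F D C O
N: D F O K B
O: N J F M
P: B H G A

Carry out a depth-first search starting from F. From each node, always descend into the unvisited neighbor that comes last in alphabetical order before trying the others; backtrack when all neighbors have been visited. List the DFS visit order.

Visit F
F → O
O → N
N → K
K → H
H → P
P → G
G → I
I → M
M → D
D → L
D → C
C → J
J → E
C → A
P → B

F -> O -> N -> K -> H -> P -> G -> I -> M -> D -> L -> C -> J -> E -> A -> B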